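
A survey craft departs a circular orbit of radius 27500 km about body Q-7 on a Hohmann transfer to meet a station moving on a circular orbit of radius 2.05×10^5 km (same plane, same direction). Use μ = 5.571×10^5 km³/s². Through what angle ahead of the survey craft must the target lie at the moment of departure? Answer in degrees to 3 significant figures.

φ = 103°

Transfer-ellipse semi-major axis a_t = (r₁ + r₂)/2 = (27500 + 2.050×10^5)/2 = 1.1625×10^5 km.
The half-period of the transfer ellipse is t = π√(a_t³/μ) = 1.6683×10^5 s.
Target angular speed ω₂ = √(μ/r₂³) = 8.0415×10^-6 rad/s.
Angle swept by the target during transfer: ω₂·t = 1.3416 rad = 76.87°.
Arrival is 180° from departure on the ellipse, so φ = 180° − 76.87° = 103°.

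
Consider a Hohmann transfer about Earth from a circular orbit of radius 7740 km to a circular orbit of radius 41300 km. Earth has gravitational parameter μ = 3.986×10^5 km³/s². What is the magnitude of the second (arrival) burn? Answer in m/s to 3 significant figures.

Transfer-ellipse semi-major axis a_t = (r₁ + r₂)/2 = (7740 + 41300)/2 = 24520 km.
Circular speed at r = 41300 km: v_c = √(μ/r) = 3.1067 km/s.
Transfer-orbit speed at the same r (vis-viva, a = a_t): v_t = √[μ(2/r − 1/a_t)] = 1.7454 km/s.
Δv₂ = |v_t − v_c| = |1.7454 − 3.1067| = 1.361 km/s.

Δv₂ = 1360 m/s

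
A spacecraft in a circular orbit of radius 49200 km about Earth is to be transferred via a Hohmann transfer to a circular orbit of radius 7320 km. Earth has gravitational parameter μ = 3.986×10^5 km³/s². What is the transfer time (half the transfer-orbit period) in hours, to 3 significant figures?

Semi-major axis of the transfer orbit: a_t = (49200 + 7320)/2 = 28260 km.
Half the transfer-orbit period gives t = π√(a_t³/μ) = 23640 s.
Converting: 23640 s ÷ 3600 s/hour = 6.57 hours.

t = 6.57 hours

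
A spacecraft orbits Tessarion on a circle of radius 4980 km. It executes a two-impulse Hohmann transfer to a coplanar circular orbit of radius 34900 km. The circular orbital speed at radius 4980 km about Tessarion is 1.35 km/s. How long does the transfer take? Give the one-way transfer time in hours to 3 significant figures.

t = 25.8 hours

From the circular-orbit relation v² = μ/r at r = 4980 km: μ = v²r = (1.35)² × 4980 = 9076.05 km³/s².
Semi-major axis of the transfer orbit: a_t = (4980 + 34900)/2 = 19940 km.
By Kepler's third law the transfer-orbit period is T = 2π√(a_t³/μ), so t = T/2 = 92850 s.
Converting: 92850 s ÷ 3600 s/hour = 25.8 hours.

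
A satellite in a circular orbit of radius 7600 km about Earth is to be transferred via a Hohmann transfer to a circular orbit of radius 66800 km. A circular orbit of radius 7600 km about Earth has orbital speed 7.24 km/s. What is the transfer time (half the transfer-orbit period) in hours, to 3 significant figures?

From the circular-orbit relation v² = μ/r at r = 7600 km: μ = v²r = (7.24)² × 7600 = 3.98374×10^5 km³/s².
Transfer-ellipse semi-major axis a_t = (r₁ + r₂)/2 = (7600 + 66800)/2 = 37200 km.
By Kepler's third law the transfer-orbit period is T = 2π√(a_t³/μ), so t = T/2 = 35710 s.
Converting: 35710 s ÷ 3600 s/hour = 9.92 hours.

t = 9.92 hours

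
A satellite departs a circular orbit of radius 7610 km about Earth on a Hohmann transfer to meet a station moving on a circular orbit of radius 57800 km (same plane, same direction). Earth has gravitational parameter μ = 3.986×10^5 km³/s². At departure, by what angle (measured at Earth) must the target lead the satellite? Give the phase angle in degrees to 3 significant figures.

φ = 103°

Transfer-ellipse semi-major axis a_t = (r₁ + r₂)/2 = (7610 + 57800)/2 = 32705 km.
Transfer time t = π√(a_t³/μ) = 29430.8 s.
Target angular speed ω₂ = √(μ/r₂³) = 4.54336×10^-5 rad/s.
Angle swept by the target during transfer: ω₂·t = 1.3371 rad = 76.61°.
The satellite traverses 180° on the transfer ellipse, so the target must lead by 180° − 76.61° = 103°.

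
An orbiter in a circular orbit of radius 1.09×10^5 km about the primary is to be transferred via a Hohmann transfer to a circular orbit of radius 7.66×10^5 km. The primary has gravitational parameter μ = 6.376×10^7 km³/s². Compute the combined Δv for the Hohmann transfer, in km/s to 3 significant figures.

Δv = 12.4 km/s

Transfer-ellipse semi-major axis a_t = (r₁ + r₂)/2 = (1.090×10^5 + 7.660×10^5)/2 = 4.375×10^5 km.
Circular speed at r₁: v₁ = √(μ/r₁) = √(6.376×10^7/1.090×10^5) = 24.186 km/s.
On the transfer ellipse at r₁, vis-viva equation gives v_p = √[μ(2/r₁ − 1/a_t)] = 32.003 km/s.
First burn Δv₁ = |v_p − v₁| = 7.817 km/s.
At r₂, v₂ = √(μ/r₂) = 9.1235 km/s.
Transfer-orbit speed at r₂: v_a = √[μ(2/r₂ − 1/a_t)] = 4.5539 km/s.
Second burn Δv₂ = |v₂ − v_a| = 4.570 km/s.
Total Δv = Δv₁ + Δv₂ = 12.39 km/s.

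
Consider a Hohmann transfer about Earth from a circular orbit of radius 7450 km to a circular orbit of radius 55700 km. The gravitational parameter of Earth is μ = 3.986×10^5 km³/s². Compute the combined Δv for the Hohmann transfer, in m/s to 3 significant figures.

Semi-major axis of the transfer orbit: a_t = (7450 + 55700)/2 = 31575 km.
Circular speed at r₁: v₁ = √(μ/r₁) = √(3.986×10^5/7450) = 7.315 km/s.
Transfer-orbit speed at r₁ (vis-viva equation): v_p = √[μ(2/r₁ − 1/a_t)] = 9.715 km/s.
First burn Δv₁ = |v_p − v₁| = 2.400 km/s.
Circular speed at r₂: v₂ = √(μ/r₂) = 2.675 km/s.
Transfer-orbit speed at r₂: v_a = √[μ(2/r₂ − 1/a_t)] = 1.299 km/s.
Second burn Δv₂ = |v₂ − v_a| = 1.376 km/s.
Δv = Δv₁ + Δv₂ = 2.400 + 1.376 = 3.776 km/s.

Δv = 3780 m/s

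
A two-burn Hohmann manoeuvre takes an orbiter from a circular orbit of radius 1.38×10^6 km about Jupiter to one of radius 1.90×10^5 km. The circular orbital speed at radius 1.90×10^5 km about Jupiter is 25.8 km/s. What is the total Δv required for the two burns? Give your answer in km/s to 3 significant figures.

From the circular-orbit relation v² = μ/r at r = 1.90×10^5 km: μ = v²r = (25.8)² × 1.90×10^5 = 1.26472×10^8 km³/s².
Semi-major axis of the transfer orbit: a_t = (1.380×10^6 + 1.900×10^5)/2 = 7.850×10^5 km.
At r₁ the circular-orbit speed is v₁ = √(μ/r₁) = 9.573 km/s.
Transfer-orbit speed at r₁ (vis-viva equation): v_a = √[μ(2/r₁ − 1/a_t)] = 4.710 km/s.
First burn Δv₁ = |v_a − v₁| = 4.863 km/s.
Circular speed at r₂: v₂ = √(μ/r₂) = 25.800 km/s.
Transfer-orbit speed at r₂: v_p = √[μ(2/r₂ − 1/a_t)] = 34.208 km/s.
Second burn Δv₂ = |v₂ − v_p| = 8.408 km/s.
Total Δv = Δv₁ + Δv₂ = 13.27 km/s.

Δv = 13.3 km/s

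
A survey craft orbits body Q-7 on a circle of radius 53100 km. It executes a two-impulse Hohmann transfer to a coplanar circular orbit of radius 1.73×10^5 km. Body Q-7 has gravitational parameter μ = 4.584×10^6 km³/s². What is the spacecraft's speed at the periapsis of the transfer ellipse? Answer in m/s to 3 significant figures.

v = 11500 m/s

Transfer-ellipse semi-major axis a_t = (r₁ + r₂)/2 = (53100 + 1.730×10^5)/2 = 1.1305×10^5 km.
At periapsis, r = 53100 km.
Vis-viva: v = √[μ(2/r − 1/a_t)] = √[4.584×10^6 × (2/53100 − 1/1.1305×10^5)] = 11.49 km/s.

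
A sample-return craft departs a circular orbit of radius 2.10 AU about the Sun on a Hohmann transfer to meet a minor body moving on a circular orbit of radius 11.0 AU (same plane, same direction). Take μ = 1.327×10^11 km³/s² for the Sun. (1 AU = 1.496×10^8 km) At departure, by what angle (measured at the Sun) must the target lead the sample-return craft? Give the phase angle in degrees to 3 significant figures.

φ = 97.3°

In km: r₁ = 2.10 × 1.496×10^8 = 3.1416×10^8 km; r₂ = 11.0 × 1.496×10^8 = 1.6456×10^9 km.
Transfer-ellipse semi-major axis a_t = (r₁ + r₂)/2 = (3.1416×10^8 + 1.6456×10^9)/2 = 9.7988×10^8 km.
Transfer time t = π√(a_t³/μ) = 2.6453×10^8 s.
Target angular speed ω₂ = √(μ/r₂³) = 5.4569×10^-9 rad/s.
Angle swept by the target during transfer: ω₂·t = 1.4435 rad = 82.71°.
Arrival is 180° from departure on the ellipse, so φ = 180° − 82.71° = 97.3°.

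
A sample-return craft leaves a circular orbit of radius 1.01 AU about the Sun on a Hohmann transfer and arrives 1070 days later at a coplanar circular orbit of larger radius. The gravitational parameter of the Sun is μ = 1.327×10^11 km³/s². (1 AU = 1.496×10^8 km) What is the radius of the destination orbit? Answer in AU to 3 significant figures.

r₂ = 5.49 AU

In km: r₁ = 1.01 × 1.496×10^8 = 1.51096×10^8 km.
Transfer time t = 1070 days = 9.2448×10^7 s, and t = π√(a_t³/μ).
So a_t = (μ t²/π²)^(1/3) = (1.327×10^11 × (9.2448×10^7)² / π²)^(1/3) = 4.8617×10^8 km.
Since a_t = (r₁ + r₂)/2, r₂ = 2a_t − r₁ = 2×4.8617×10^8 − 1.51096×10^8 = 8.21244×10^8 km.
In AU: r₂ = 8.21244×10^8 / 1.496×10^8 = 5.49 AU.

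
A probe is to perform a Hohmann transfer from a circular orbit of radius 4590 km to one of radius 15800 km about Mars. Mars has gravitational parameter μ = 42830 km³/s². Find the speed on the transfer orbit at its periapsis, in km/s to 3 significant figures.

The Hohmann ellipse has a_t = (r₁ + r₂)/2 = 10195 km.
At periapsis, r = 4590 km.
From the vis-viva equation, v = √[μ(2/r − 1/a_t)] = 3.803 km/s.

v = 3.80 km/s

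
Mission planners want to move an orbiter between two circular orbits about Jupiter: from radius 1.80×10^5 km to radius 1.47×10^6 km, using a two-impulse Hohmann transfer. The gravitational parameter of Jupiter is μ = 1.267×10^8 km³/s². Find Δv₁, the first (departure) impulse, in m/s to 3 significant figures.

Transfer-ellipse semi-major axis a_t = (r₁ + r₂)/2 = (1.800×10^5 + 1.470×10^6)/2 = 8.250×10^5 km.
On the circular orbit at r = 1.800×10^5 km, v_c = √(μ/r) = 26.531 km/s.
Transfer-orbit speed at the same r (vis-viva, a = a_t): v_t = √[μ(2/r − 1/a_t)] = 35.415 km/s.
Δv₁ = |v_t − v_c| = |35.415 − 26.531| = 8.884 km/s.

Δv₁ = 8880 m/s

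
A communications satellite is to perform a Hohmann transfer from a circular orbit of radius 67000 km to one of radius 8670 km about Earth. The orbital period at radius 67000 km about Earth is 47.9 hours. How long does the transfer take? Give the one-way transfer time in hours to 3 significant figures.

From Kepler's third law T² = 4π²r³/μ at r = 67000 km, T = 47.9 hours = 47.9 × 3600 s = 1.7244×10^5 s: μ = 4π²r³/T² = 3.99308×10^5 km³/s².
Transfer-ellipse semi-major axis a_t = (r₁ + r₂)/2 = (67000 + 8670)/2 = 37835 km.
By Kepler's third law the transfer-orbit period is T = 2π√(a_t³/μ), so t = T/2 = 36590 s.
Converting: 36590 s ÷ 3600 s/hour = 10.2 hours.

t = 10.2 hours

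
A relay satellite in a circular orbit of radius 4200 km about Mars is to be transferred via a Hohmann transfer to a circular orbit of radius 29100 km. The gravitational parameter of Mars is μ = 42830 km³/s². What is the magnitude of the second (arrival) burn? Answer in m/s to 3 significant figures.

Δv₂ = 604 m/s

The Hohmann ellipse has a_t = (r₁ + r₂)/2 = 16650 km.
Circular speed at r = 29100 km: v_c = √(μ/r) = 1.2132 km/s.
Transfer-orbit speed at the same r (vis-viva, a = a_t): v_t = √[μ(2/r − 1/a_t)] = 0.60932 km/s.
Δv₂ = |v_t − v_c| = |0.60932 − 1.2132| = 0.6039 km/s.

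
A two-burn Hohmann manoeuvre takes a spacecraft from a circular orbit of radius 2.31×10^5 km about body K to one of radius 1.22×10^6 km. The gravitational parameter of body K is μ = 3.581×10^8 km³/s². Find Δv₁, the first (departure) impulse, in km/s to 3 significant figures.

Δv₁ = 11.7 km/s

Semi-major axis of the transfer orbit: a_t = (2.310×10^5 + 1.220×10^6)/2 = 7.255×10^5 km.
On the circular orbit at r = 2.310×10^5 km, v_c = √(μ/r) = 39.373 km/s.
Vis-viva on the transfer ellipse at r = 2.310×10^5 km gives v_t = √[μ(2/r − 1/a_t)] = 51.057 km/s.
Δv₁ = |v_t − v_c| = |51.057 − 39.373| = 11.68 km/s.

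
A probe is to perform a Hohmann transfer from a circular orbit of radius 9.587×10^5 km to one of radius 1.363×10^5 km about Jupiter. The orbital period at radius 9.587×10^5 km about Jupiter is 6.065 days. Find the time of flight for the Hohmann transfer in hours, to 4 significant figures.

t = 31.41 hours

From Kepler's third law T² = 4π²r³/μ at r = 9.587×10^5 km, T = 6.065 days = 6.065 × 86400 s = 5.24016×10^5 s: μ = 4π²r³/T² = 1.26683×10^8 km³/s².
Semi-major axis of the transfer orbit: a_t = (9.587×10^5 + 1.363×10^5)/2 = 5.475×10^5 km.
Transfer time t = π√(a_t³/μ) = π√((5.475×10^5)³ / 1.26683×10^8) = 1.1308×10^5 s.
Converting: 1.1308×10^5 s ÷ 3600 s/hour = 31.41 hours.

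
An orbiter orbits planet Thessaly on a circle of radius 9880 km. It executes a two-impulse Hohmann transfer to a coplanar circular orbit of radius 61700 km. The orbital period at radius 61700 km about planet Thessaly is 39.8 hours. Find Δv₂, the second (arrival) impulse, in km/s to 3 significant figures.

From Kepler's third law T² = 4π²r³/μ at r = 61700 km, T = 39.8 hours = 39.8 × 3600 s = 1.4328×10^5 s: μ = 4π²r³/T² = 4.51694×10^5 km³/s².
Transfer-ellipse semi-major axis a_t = (r₁ + r₂)/2 = (9880 + 61700)/2 = 35790 km.
Circular speed at r = 61700 km: v_c = √(μ/r) = 2.706 km/s.
Transfer-orbit speed at the same r (vis-viva, a = a_t): v_t = √[μ(2/r − 1/a_t)] = 1.422 km/s.
Δv₂ = |v_t − v_c| = |1.422 − 2.706| = 1.284 km/s.

Δv₂ = 1.28 km/s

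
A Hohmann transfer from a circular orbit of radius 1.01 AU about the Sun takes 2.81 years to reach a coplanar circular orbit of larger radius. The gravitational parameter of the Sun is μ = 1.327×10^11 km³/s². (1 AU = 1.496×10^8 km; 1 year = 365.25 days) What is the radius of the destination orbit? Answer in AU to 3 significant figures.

In km: r₁ = 1.01 × 1.496×10^8 = 1.51096×10^8 km.
Transfer time t = 2.81 years × 365.25 × 86400 s = 8.8676856×10^7 s, and t = π√(a_t³/μ).
So a_t = (μ t²/π²)^(1/3) = (1.327×10^11 × (8.8676856×10^7)² / π²)^(1/3) = 4.7286×10^8 km.
Since a_t = (r₁ + r₂)/2, r₂ = 2a_t − r₁ = 2×4.7286×10^8 − 1.51096×10^8 = 7.94624×10^8 km.
In AU: r₂ = 7.94624×10^8 / 1.496×10^8 = 5.31 AU.

r₂ = 5.31 AU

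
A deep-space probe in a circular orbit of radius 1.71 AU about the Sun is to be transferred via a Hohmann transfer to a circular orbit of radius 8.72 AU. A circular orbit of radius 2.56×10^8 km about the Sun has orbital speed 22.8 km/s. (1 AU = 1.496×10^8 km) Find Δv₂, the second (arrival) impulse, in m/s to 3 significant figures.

From the circular-orbit relation v² = μ/r at r = 2.56×10^8 km: μ = v²r = (22.8)² × 2.56×10^8 = 1.33079×10^11 km³/s².
In km: r₁ = 1.71 × 1.496×10^8 = 2.55816×10^8 km; r₂ = 8.72 × 1.496×10^8 = 1.304512×10^9 km.
Semi-major axis of the transfer orbit: a_t = (2.55816×10^8 + 1.304512×10^9)/2 = 7.80164×10^8 km.
Circular speed at r = 1.304512×10^9 km: v_c = √(μ/r) = 10.1002 km/s.
Transfer-orbit speed at the same r (vis-viva, a = a_t): v_t = √[μ(2/r − 1/a_t)] = 5.78365 km/s.
Δv₂ = |v_t − v_c| = |5.78365 − 10.1002| = 4.317 km/s.

Δv₂ = 4320 m/s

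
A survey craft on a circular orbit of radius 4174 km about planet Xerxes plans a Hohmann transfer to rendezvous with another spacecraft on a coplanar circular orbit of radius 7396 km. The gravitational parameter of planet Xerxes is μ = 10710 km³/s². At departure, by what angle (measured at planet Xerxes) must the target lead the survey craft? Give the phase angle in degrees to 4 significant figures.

Semi-major axis of the transfer orbit: a_t = (4174 + 7396)/2 = 5785 km.
The half-period of the transfer ellipse is t = π√(a_t³/μ) = 13357 s.
Target angular speed ω₂ = √(μ/r₂³) = 1.6270×10^-4 rad/s.
Angle swept by the target during transfer: ω₂·t = 2.1732 rad = 124.52°.
The survey craft traverses 180° on the transfer ellipse, so the target must lead by 180° − 124.52° = 55.48°.

φ = 55.48°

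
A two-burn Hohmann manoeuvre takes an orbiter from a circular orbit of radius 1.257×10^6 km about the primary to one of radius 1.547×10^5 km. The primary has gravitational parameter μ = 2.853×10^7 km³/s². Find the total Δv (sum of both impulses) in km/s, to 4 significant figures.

Δv = 7.076 km/s

Semi-major axis of the transfer orbit: a_t = (1.257×10^6 + 1.547×10^5)/2 = 7.0585×10^5 km.
At r₁ the circular-orbit speed is v₁ = √(μ/r₁) = 4.764 km/s.
On the transfer ellipse at r₁, vis-viva gives v_a = √[μ(2/r₁ − 1/a_t)] = 2.230 km/s.
First burn Δv₁ = |v_a − v₁| = 2.534 km/s.
Circular speed at r₂: v₂ = √(μ/r₂) = 13.580 km/s.
Transfer-orbit speed at r₂: v_p = √[μ(2/r₂ − 1/a_t)] = 18.122 km/s.
Second burn Δv₂ = |v₂ − v_p| = 4.542 km/s.
Δv = Δv₁ + Δv₂ = 2.534 + 4.542 = 7.076 km/s.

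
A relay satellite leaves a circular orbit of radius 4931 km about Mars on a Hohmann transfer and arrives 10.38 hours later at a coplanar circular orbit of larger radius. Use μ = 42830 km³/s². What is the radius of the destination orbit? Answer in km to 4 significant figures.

r₂ = 31530 km

Transfer time t = 10.38 hours = 37368 s, and t = π√(a_t³/μ).
So a_t = (μ t²/π²)^(1/3) = (42830 × (37368)² / π²)^(1/3) = 18231 km.
Since a_t = (r₁ + r₂)/2, r₂ = 2a_t − r₁ = 2×18231 − 4931 = 31531 km.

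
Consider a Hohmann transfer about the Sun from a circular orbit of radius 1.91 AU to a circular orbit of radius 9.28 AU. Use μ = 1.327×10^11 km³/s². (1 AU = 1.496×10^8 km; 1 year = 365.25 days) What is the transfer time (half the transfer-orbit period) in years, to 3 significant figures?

t = 6.62 years

In km: r₁ = 1.91 × 1.496×10^8 = 2.85736×10^8 km; r₂ = 9.28 × 1.496×10^8 = 1.388288×10^9 km.
Transfer-ellipse semi-major axis a_t = (r₁ + r₂)/2 = (2.85736×10^8 + 1.388288×10^9)/2 = 8.37012×10^8 km.
Half the transfer-orbit period gives t = π√(a_t³/μ) = 2.088×10^8 s.
Converting: 2.088×10^8 s ÷ 3.15576×10^7 s/year (365.25 × 86400) = 6.62 years.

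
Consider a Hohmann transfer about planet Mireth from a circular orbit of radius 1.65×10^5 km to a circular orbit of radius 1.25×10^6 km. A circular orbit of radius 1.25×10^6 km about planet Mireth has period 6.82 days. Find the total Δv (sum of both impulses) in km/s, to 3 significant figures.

Δv = 19.0 km/s

From Kepler's third law T² = 4π²r³/μ at r = 1.25×10^6 km, T = 6.82 days = 6.82 × 86400 s = 5.89248×10^5 s: μ = 4π²r³/T² = 2.22072×10^8 km³/s².
Semi-major axis of the transfer orbit: a_t = (1.650×10^5 + 1.250×10^6)/2 = 7.075×10^5 km.
Circular speed at r₁: v₁ = √(μ/r₁) = √(2.22072×10^8/1.650×10^5) = 36.686 km/s.
On the transfer ellipse at r₁, v² = μ(2/r − 1/a) gives v_p = √[μ(2/r₁ − 1/a_t)] = 48.764 km/s.
First burn Δv₁ = |v_p − v₁| = 12.08 km/s.
Circular speed at r₂: v₂ = √(μ/r₂) = 13.329 km/s.
Transfer-orbit speed at r₂: v_a = √[μ(2/r₂ − 1/a_t)] = 6.4368 km/s.
Second burn Δv₂ = |v₂ − v_a| = 6.892 km/s.
Total Δv = Δv₁ + Δv₂ = 18.97 km/s.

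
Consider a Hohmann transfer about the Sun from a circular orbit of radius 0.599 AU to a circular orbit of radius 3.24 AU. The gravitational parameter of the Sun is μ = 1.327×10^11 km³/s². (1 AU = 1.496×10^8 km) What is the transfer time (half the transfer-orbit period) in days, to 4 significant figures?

t = 485.7 days

In km: r₁ = 0.599 × 1.496×10^8 = 8.96104×10^7 km; r₂ = 3.24 × 1.496×10^8 = 4.84704×10^8 km.
The Hohmann ellipse has a_t = (r₁ + r₂)/2 = 2.871572×10^8 km.
Half the transfer-orbit period gives t = π√(a_t³/μ) = 4.1966×10^7 s.
Converting: 4.1966×10^7 s ÷ 86400 s/day = 485.7 days.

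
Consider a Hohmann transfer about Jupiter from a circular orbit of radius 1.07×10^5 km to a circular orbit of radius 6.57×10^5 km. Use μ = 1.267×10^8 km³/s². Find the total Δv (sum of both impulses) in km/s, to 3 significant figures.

Δv = 17.3 km/s

The Hohmann ellipse has a_t = (r₁ + r₂)/2 = 3.820×10^5 km.
At r₁ the circular-orbit speed is v₁ = √(μ/r₁) = 34.411 km/s.
Transfer-orbit speed at r₁ (vis-viva equation): v_p = √[μ(2/r₁ − 1/a_t)] = 45.128 km/s.
First burn Δv₁ = |v_p − v₁| = 10.717 km/s.
At r₂, v₂ = √(μ/r₂) = 13.8869 km/s.
Transfer-orbit speed at r₂: v_a = √[μ(2/r₂ − 1/a_t)] = 7.34964 km/s.
Second burn Δv₂ = |v₂ − v_a| = 6.5373 km/s.
Δv = Δv₁ + Δv₂ = 10.717 + 6.5373 = 17.25 km/s.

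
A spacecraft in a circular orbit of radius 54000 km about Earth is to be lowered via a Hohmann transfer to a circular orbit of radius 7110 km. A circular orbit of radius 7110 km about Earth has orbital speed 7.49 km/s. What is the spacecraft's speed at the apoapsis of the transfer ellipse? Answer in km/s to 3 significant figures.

From the circular-orbit relation v² = μ/r at r = 7110 km: μ = v²r = (7.49)² × 7110 = 3.98872×10^5 km³/s².
Transfer-ellipse semi-major axis a_t = (r₁ + r₂)/2 = (54000 + 7110)/2 = 30555 km.
At apoapsis, r = 54000 km.
From the vis-viva equation, v = √[μ(2/r − 1/a_t)] = 1.311 km/s.

v = 1.31 km/s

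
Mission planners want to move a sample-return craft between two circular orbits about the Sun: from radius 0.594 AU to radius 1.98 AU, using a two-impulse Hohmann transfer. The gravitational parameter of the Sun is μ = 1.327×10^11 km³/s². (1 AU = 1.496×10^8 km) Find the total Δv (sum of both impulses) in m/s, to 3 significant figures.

Δv = 16100 m/s

In km: r₁ = 0.594 × 1.496×10^8 = 8.88624×10^7 km; r₂ = 1.98 × 1.496×10^8 = 2.96208×10^8 km.
Transfer-ellipse semi-major axis a_t = (r₁ + r₂)/2 = (8.88624×10^7 + 2.96208×10^8)/2 = 1.925352×10^8 km.
Circular speed at r₁: v₁ = √(μ/r₁) = √(1.327×10^11/8.88624×10^7) = 38.6435 km/s.
On the transfer ellipse at r₁, v² = μ(2/r − 1/a) gives v_p = √[μ(2/r₁ − 1/a_t)] = 47.9314 km/s.
First burn Δv₁ = |v_p − v₁| = 9.2879 km/s.
Circular speed at r₂: v₂ = √(μ/r₂) = 21.1659 km/s.
Transfer-orbit speed at r₂: v_a = √[μ(2/r₂ − 1/a_t)] = 14.3794 km/s.
Second burn Δv₂ = |v₂ − v_a| = 6.7865 km/s.
Δv = Δv₁ + Δv₂ = 9.2879 + 6.7865 = 16.07 km/s.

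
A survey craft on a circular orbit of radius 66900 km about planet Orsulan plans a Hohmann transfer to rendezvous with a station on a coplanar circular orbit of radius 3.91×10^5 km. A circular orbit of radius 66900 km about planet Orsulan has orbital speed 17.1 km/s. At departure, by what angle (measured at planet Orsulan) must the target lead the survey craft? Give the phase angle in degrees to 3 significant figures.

From the circular-orbit relation v² = μ/r at r = 66900 km: μ = v²r = (17.1)² × 66900 = 1.95622×10^7 km³/s².
The Hohmann ellipse has a_t = (r₁ + r₂)/2 = 2.2895×10^5 km.
The half-period of the transfer ellipse is t = π√(a_t³/μ) = 77812.91 s.
Target angular speed ω₂ = √(μ/r₂³) = 1.809023×10^-5 rad/s.
Angle swept by the target during transfer: ω₂·t = 1.407653 rad = 80.653°.
Arrival is 180° from departure on the ellipse, so φ = 180° − 80.653° = 99.3°.

φ = 99.3°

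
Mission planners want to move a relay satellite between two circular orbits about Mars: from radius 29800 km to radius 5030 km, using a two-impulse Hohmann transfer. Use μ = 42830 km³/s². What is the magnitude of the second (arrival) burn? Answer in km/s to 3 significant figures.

Transfer-ellipse semi-major axis a_t = (r₁ + r₂)/2 = (29800 + 5030)/2 = 17415 km.
Circular speed at r = 5030 km: v_c = √(μ/r) = 2.9180 km/s.
Transfer-orbit speed at the same r (vis-viva, a = a_t): v_t = √[μ(2/r − 1/a_t)] = 3.8171 km/s.
Δv₂ = |v_t − v_c| = |3.8171 − 2.9180| = 0.8991 km/s.

Δv₂ = 0.899 km/s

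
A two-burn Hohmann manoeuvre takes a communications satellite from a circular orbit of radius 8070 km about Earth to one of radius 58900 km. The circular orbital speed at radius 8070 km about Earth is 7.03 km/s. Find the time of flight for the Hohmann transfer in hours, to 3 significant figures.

t = 8.47 hours

From the circular-orbit relation v² = μ/r at r = 8070 km: μ = v²r = (7.03)² × 8070 = 3.98827×10^5 km³/s².
Semi-major axis of the transfer orbit: a_t = (8070 + 58900)/2 = 33485 km.
Half the transfer-orbit period gives t = π√(a_t³/μ) = 30480 s.
Converting: 30480 s ÷ 3600 s/hour = 8.47 hours.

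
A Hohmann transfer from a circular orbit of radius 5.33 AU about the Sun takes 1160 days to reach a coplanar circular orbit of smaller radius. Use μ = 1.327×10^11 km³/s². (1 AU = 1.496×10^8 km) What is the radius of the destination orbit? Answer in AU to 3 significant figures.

In km: r₁ = 5.33 × 1.496×10^8 = 7.97368×10^8 km.
Transfer time t = 1160 days = 1.00224×10^8 s, and t = π√(a_t³/μ).
So a_t = (μ t²/π²)^(1/3) = (1.327×10^11 × (1.00224×10^8)² / π²)^(1/3) = 5.1306×10^8 km.
Since a_t = (r₁ + r₂)/2, r₂ = 2a_t − r₁ = 2×5.1306×10^8 − 7.97368×10^8 = 2.28752×10^8 km.
In AU: r₂ = 2.28752×10^8 / 1.496×10^8 = 1.53 AU.

r₂ = 1.53 AU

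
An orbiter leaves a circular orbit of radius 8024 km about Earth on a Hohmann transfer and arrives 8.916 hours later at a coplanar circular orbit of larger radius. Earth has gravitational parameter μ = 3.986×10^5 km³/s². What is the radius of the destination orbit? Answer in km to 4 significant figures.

r₂ = 61280 km

Transfer time t = 8.916 hours = 32097.6 s, and t = π√(a_t³/μ).
So a_t = (μ t²/π²)^(1/3) = (3.986×10^5 × (32097.6)² / π²)^(1/3) = 34652 km.
Since a_t = (r₁ + r₂)/2, r₂ = 2a_t − r₁ = 2×34652 − 8024 = 61280 km.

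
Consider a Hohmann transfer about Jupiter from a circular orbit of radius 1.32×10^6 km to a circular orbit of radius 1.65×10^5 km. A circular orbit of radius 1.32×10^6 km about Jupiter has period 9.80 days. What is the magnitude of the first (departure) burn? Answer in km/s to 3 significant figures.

Δv₁ = 5.18 km/s

From Kepler's third law T² = 4π²r³/μ at r = 1.32×10^6 km, T = 9.80 days = 9.80 × 86400 s = 8.4672×10^5 s: μ = 4π²r³/T² = 1.26649×10^8 km³/s².
Transfer-ellipse semi-major axis a_t = (r₁ + r₂)/2 = (1.320×10^6 + 1.650×10^5)/2 = 7.425×10^5 km.
Circular speed at r = 1.320×10^6 km: v_c = √(μ/r) = 9.7952 km/s.
Vis-viva on the transfer ellipse at r = 1.320×10^6 km gives v_t = √[μ(2/r − 1/a_t)] = 4.6175 km/s.
Δv₁ = |v_t − v_c| = |4.6175 − 9.7952| = 5.178 km/s.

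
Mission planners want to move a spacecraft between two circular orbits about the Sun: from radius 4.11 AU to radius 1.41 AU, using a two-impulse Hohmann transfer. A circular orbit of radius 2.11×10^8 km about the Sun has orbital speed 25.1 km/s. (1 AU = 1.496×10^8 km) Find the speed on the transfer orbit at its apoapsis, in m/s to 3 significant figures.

v = 10500 m/s

From the circular-orbit relation v² = μ/r at r = 2.11×10^8 km: μ = v²r = (25.1)² × 2.11×10^8 = 1.32932×10^11 km³/s².
In km: r₁ = 4.11 × 1.496×10^8 = 6.14856×10^8 km; r₂ = 1.41 × 1.496×10^8 = 2.10936×10^8 km.
The Hohmann ellipse has a_t = (r₁ + r₂)/2 = 4.12896×10^8 km.
The apoapsis of the transfer ellipse is at r = 6.14856×10^8 km.
Applying v² = μ(2/r − 1/a_t): v = 10.51 km/s.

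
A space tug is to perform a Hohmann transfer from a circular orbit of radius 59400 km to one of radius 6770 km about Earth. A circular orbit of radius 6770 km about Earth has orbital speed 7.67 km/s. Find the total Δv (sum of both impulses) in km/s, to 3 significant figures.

Δv = 4.03 km/s

From the circular-orbit relation v² = μ/r at r = 6770 km: μ = v²r = (7.67)² × 6770 = 3.98272×10^5 km³/s².
Transfer-ellipse semi-major axis a_t = (r₁ + r₂)/2 = (59400 + 6770)/2 = 33085 km.
Circular speed at r₁: v₁ = √(μ/r₁) = √(3.98272×10^5/59400) = 2.589 km/s.
Transfer-orbit speed at r₁ (vis-viva): v_a = √[μ(2/r₁ − 1/a_t)] = 1.171 km/s.
First burn Δv₁ = |v_a − v₁| = 1.418 km/s.
Circular speed at r₂: v₂ = √(μ/r₂) = 7.6700 km/s.
Transfer-orbit speed at r₂: v_p = √[μ(2/r₂ − 1/a_t)] = 10.277 km/s.
Second burn Δv₂ = |v₂ − v_p| = 2.607 km/s.
Total Δv = Δv₁ + Δv₂ = 4.025 km/s.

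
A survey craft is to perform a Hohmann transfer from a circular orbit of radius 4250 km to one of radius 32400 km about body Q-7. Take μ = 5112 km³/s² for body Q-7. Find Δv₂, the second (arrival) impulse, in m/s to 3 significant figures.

The Hohmann ellipse has a_t = (r₁ + r₂)/2 = 18325 km.
Circular speed at r = 32400 km: v_c = √(μ/r) = 0.3972 km/s.
Vis-viva on the transfer ellipse at r = 32400 km gives v_t = √[μ(2/r − 1/a_t)] = 0.1913 km/s.
Δv₂ = |v_t − v_c| = |0.1913 − 0.3972| = 0.2059 km/s.

Δv₂ = 206 m/s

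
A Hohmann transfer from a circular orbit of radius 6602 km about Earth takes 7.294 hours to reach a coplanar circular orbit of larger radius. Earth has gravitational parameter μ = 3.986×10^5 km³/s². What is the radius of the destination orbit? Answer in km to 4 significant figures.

r₂ = 54020 km

Transfer time t = 7.294 hours = 26258.4 s, and t = π√(a_t³/μ).
So a_t = (μ t²/π²)^(1/3) = (3.986×10^5 × (26258.4)² / π²)^(1/3) = 30310 km.
Since a_t = (r₁ + r₂)/2, r₂ = 2a_t − r₁ = 2×30310 − 6602 = 54018 km.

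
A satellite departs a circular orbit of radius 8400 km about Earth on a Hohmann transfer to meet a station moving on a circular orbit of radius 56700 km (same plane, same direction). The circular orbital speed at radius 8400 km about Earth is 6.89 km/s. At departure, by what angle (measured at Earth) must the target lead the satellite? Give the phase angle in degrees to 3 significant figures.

From the circular-orbit relation v² = μ/r at r = 8400 km: μ = v²r = (6.89)² × 8400 = 3.98766×10^5 km³/s².
Semi-major axis of the transfer orbit: a_t = (8400 + 56700)/2 = 32550 km.
Transfer time t = π√(a_t³/μ) = 29216 s.
Target angular speed ω₂ = √(μ/r₂³) = 4.6772×10^-5 rad/s.
Angle swept by the target during transfer: ω₂·t = 1.3665 rad = 78.29°.
Arrival is 180° from departure on the ellipse, so φ = 180° − 78.29° = 102°.

φ = 102°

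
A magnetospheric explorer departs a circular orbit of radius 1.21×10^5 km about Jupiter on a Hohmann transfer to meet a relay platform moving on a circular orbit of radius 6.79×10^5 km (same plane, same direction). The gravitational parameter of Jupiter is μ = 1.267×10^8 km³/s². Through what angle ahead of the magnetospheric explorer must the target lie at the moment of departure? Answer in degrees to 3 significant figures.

φ = 98.6°

Transfer-ellipse semi-major axis a_t = (r₁ + r₂)/2 = (1.210×10^5 + 6.790×10^5)/2 = 4.000×10^5 km.
Transfer time t = π√(a_t³/μ) = 70608 s.
Target angular speed ω₂ = √(μ/r₂³) = 2.0118×10^-5 rad/s.
Angle swept by the target during transfer: ω₂·t = 1.4205 rad = 81.39°.
Arrival is 180° from departure on the ellipse, so φ = 180° − 81.39° = 98.6°.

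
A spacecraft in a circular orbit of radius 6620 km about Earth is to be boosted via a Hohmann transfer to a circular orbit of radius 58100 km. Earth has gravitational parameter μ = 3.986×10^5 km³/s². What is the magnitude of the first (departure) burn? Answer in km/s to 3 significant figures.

Δv₁ = 2.64 km/s

Transfer-ellipse semi-major axis a_t = (r₁ + r₂)/2 = (6620 + 58100)/2 = 32360 km.
Circular speed at r = 6620 km: v_c = √(μ/r) = 7.75961 km/s.
Transfer-orbit speed at the same r (vis-viva, a = a_t): v_t = √[μ(2/r − 1/a_t)] = 10.3974 km/s.
Δv₁ = |v_t − v_c| = |10.3974 − 7.75961| = 2.638 km/s.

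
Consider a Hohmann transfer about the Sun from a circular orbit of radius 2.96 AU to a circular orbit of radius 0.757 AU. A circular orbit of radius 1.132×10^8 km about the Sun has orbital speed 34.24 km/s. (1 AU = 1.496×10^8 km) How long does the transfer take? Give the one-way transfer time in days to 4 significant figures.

t = 462.7 days

From the circular-orbit relation v² = μ/r at r = 1.132×10^8 km: μ = v²r = (34.24)² × 1.132×10^8 = 1.32713×10^11 km³/s².
In km: r₁ = 2.96 × 1.496×10^8 = 4.42816×10^8 km; r₂ = 0.757 × 1.496×10^8 = 1.132472×10^8 km.
Semi-major axis of the transfer orbit: a_t = (4.42816×10^8 + 1.132472×10^8)/2 = 2.780316×10^8 km.
By Kepler's third law the transfer-orbit period is T = 2π√(a_t³/μ), so t = T/2 = 3.998×10^7 s.
Converting: 3.998×10^7 s ÷ 86400 s/day = 462.7 days.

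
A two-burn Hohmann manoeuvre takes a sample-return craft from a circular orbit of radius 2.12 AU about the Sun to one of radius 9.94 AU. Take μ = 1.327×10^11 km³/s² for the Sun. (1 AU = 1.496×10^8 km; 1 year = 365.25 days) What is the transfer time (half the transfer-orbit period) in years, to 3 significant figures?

In km: r₁ = 2.12 × 1.496×10^8 = 3.17152×10^8 km; r₂ = 9.94 × 1.496×10^8 = 1.487024×10^9 km.
Semi-major axis of the transfer orbit: a_t = (3.17152×10^8 + 1.487024×10^9)/2 = 9.02088×10^8 km.
Half the transfer-orbit period gives t = π√(a_t³/μ) = 2.3366×10^8 s.
Converting: 2.3366×10^8 s ÷ 3.15576×10^7 s/year (365.25 × 86400) = 7.40 years.

t = 7.40 years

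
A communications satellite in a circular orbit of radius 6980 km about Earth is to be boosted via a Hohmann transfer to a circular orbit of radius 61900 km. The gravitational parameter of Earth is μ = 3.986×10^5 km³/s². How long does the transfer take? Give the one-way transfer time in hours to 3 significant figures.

t = 8.83 hours

Transfer-ellipse semi-major axis a_t = (r₁ + r₂)/2 = (6980 + 61900)/2 = 34440 km.
By Kepler's third law the transfer-orbit period is T = 2π√(a_t³/μ), so t = T/2 = 31800 s.
Converting: 31800 s ÷ 3600 s/hour = 8.83 hours.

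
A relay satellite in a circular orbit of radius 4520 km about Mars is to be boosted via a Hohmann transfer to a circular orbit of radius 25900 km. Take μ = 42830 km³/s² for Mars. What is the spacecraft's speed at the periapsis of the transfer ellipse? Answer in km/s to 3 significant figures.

The Hohmann ellipse has a_t = (r₁ + r₂)/2 = 15210 km.
At periapsis, r = 4520 km.
Vis-viva: v = √[μ(2/r − 1/a_t)] = √[42830 × (2/4520 − 1/15210)] = 4.017 km/s.

v = 4.02 km/s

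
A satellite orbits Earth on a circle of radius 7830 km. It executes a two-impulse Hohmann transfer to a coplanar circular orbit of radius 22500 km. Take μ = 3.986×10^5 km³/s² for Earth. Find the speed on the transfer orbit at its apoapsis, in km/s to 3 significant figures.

v = 3.02 km/s

Transfer-ellipse semi-major axis a_t = (r₁ + r₂)/2 = (7830 + 22500)/2 = 15165 km.
At apoapsis, r = 22500 km.
Vis-viva: v = √[μ(2/r − 1/a_t)] = √[3.986×10^5 × (2/22500 − 1/15165)] = 3.024 km/s.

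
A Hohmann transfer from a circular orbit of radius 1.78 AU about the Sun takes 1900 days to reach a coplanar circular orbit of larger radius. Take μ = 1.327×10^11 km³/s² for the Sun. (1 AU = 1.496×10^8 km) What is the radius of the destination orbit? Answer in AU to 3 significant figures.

In km: r₁ = 1.78 × 1.496×10^8 = 2.66288×10^8 km.
Transfer time t = 1900 days = 1.6416×10^8 s, and t = π√(a_t³/μ).
So a_t = (μ t²/π²)^(1/3) = (1.327×10^11 × (1.6416×10^8)² / π²)^(1/3) = 7.1291×10^8 km.
Since a_t = (r₁ + r₂)/2, r₂ = 2a_t − r₁ = 2×7.1291×10^8 − 2.66288×10^8 = 1.159532×10^9 km.
In AU: r₂ = 1.159532×10^9 / 1.496×10^8 = 7.75 AU.

r₂ = 7.75 AU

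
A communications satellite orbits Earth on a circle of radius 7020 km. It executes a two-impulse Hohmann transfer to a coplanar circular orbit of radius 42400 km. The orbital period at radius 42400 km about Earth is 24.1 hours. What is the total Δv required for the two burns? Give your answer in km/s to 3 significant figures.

Δv = 3.77 km/s

From Kepler's third law T² = 4π²r³/μ at r = 42400 km, T = 24.1 hours = 24.1 × 3600 s = 86760 s: μ = 4π²r³/T² = 3.99777×10^5 km³/s².
The Hohmann ellipse has a_t = (r₁ + r₂)/2 = 24710 km.
At r₁ the circular-orbit speed is v₁ = √(μ/r₁) = 7.546 km/s.
Transfer-orbit speed at r₁ (vis-viva equation): v_p = √[μ(2/r₁ − 1/a_t)] = 9.885 km/s.
First burn Δv₁ = |v_p − v₁| = 2.339 km/s.
At r₂, v₂ = √(μ/r₂) = 3.071 km/s.
Transfer-orbit speed at r₂: v_a = √[μ(2/r₂ − 1/a_t)] = 1.637 km/s.
Second burn Δv₂ = |v₂ − v_a| = 1.434 km/s.
Total Δv = Δv₁ + Δv₂ = 3.773 km/s.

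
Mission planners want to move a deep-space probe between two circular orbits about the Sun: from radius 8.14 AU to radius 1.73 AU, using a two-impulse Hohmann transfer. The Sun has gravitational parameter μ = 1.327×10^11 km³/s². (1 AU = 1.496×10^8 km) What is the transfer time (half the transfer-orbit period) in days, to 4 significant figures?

In km: r₁ = 8.14 × 1.496×10^8 = 1.217744×10^9 km; r₂ = 1.73 × 1.496×10^8 = 2.58808×10^8 km.
The Hohmann ellipse has a_t = (r₁ + r₂)/2 = 7.38276×10^8 km.
Transfer time t = π√(a_t³/μ) = π√((7.38276×10^8)³ / 1.327×10^11) = 1.730×10^8 s.
Converting: 1.730×10^8 s ÷ 86400 s/day = 2002 days.

t = 2002 days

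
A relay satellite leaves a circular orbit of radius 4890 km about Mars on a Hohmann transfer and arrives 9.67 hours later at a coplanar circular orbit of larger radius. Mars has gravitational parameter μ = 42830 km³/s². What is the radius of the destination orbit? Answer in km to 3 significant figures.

Transfer time t = 9.67 hours = 34812 s, and t = π√(a_t³/μ).
So a_t = (μ t²/π²)^(1/3) = (42830 × (34812)² / π²)^(1/3) = 17390 km.
Since a_t = (r₁ + r₂)/2, r₂ = 2a_t − r₁ = 2×17390 − 4890 = 29890 km.

r₂ = 29900 km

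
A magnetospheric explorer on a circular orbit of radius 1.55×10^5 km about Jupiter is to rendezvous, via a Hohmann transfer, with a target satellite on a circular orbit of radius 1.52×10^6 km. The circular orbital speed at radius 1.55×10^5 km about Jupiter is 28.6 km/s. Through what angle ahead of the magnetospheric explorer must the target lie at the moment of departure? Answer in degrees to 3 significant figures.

φ = 106°

From the circular-orbit relation v² = μ/r at r = 1.55×10^5 km: μ = v²r = (28.6)² × 1.55×10^5 = 1.26784×10^8 km³/s².
Transfer-ellipse semi-major axis a_t = (r₁ + r₂)/2 = (1.550×10^5 + 1.520×10^6)/2 = 8.375×10^5 km.
The half-period of the transfer ellipse is t = π√(a_t³/μ) = 2.1384×10^5 s.
The target's mean motion on its circular orbit is ω₂ = √(μ/r₂³) = 6.0085×10^-6 rad/s.
Angle swept by the target during transfer: ω₂·t = 1.2849 rad = 73.62°.
Arrival is 180° from departure on the ellipse, so φ = 180° − 73.62° = 106°.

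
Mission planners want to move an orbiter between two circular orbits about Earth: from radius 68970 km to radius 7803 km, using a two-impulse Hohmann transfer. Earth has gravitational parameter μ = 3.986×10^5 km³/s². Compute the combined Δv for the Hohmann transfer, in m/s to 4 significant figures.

The Hohmann ellipse has a_t = (r₁ + r₂)/2 = 38386.5 km.
At r₁ the circular-orbit speed is v₁ = √(μ/r₁) = 2.404 km/s.
On the transfer ellipse at r₁, v² = μ(2/r − 1/a) gives v_a = √[μ(2/r₁ − 1/a_t)] = 1.084 km/s.
First burn Δv₁ = |v_a − v₁| = 1.320 km/s.
At r₂, v₂ = √(μ/r₂) = 7.147 km/s.
Transfer-orbit speed at r₂: v_p = √[μ(2/r₂ − 1/a_t)] = 9.580 km/s.
Second burn Δv₂ = |v₂ − v_p| = 2.433 km/s.
Total Δv = Δv₁ + Δv₂ = 3.753 km/s.

Δv = 3753 m/s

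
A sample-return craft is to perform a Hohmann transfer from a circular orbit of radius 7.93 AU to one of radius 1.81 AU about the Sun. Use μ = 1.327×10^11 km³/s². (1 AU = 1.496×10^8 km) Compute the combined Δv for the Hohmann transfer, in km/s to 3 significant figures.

In km: r₁ = 7.93 × 1.496×10^8 = 1.186328×10^9 km; r₂ = 1.81 × 1.496×10^8 = 2.70776×10^8 km.
The Hohmann ellipse has a_t = (r₁ + r₂)/2 = 7.28552×10^8 km.
Circular speed at r₁: v₁ = √(μ/r₁) = √(1.327×10^11/1.186328×10^9) = 10.5763 km/s.
On the transfer ellipse at r₁, v² = μ(2/r − 1/a) gives v_a = √[μ(2/r₁ − 1/a_t)] = 6.44775 km/s.
First burn Δv₁ = |v_a − v₁| = 4.129 km/s.
Circular speed at r₂: v₂ = √(μ/r₂) = 22.138 km/s.
Transfer-orbit speed at r₂: v_p = √[μ(2/r₂ − 1/a_t)] = 28.249 km/s.
Second burn Δv₂ = |v₂ − v_p| = 6.111 km/s.
Total Δv = Δv₁ + Δv₂ = 10.24 km/s.

Δv = 10.2 km/s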